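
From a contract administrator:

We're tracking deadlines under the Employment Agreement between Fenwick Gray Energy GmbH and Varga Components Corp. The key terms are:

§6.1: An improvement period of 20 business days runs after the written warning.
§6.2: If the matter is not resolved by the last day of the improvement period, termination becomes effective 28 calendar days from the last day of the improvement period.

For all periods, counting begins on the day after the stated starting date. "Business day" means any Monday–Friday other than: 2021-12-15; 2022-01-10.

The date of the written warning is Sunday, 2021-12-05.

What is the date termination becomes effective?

The last day of the improvement period: 20 business days after Sunday, 2021-12-05, skipping weekends and the listed holiday on Dec 15 — Dec 6, Dec 7, Dec 8, Dec 9, …, Dec 30, Dec 31, Jan 3 — lands on Monday, 2022-01-03.
The date termination becomes effective: 28 calendar days after 2022-01-03 is 2022-01-31.

2022-01-31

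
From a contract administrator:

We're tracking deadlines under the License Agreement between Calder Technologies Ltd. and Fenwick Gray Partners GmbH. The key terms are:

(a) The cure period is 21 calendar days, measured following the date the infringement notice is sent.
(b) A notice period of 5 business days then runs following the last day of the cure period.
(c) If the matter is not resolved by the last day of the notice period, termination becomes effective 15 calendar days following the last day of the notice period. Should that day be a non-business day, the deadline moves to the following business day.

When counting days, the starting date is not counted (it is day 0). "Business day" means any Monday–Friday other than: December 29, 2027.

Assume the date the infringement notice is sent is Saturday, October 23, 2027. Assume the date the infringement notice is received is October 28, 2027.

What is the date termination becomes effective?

December 6, 2027

Adding 21 calendar days to October 23, 2027 gives November 13, 2027, which is the last day of the cure period.
The last day of the notice period: 5 business days after Saturday, November 13, 2027, skipping weekends — Nov 15, Nov 16, Nov 17, Nov 18, Nov 19 — lands on Friday, November 19, 2027.
The date termination becomes effective: November 19, 2027 + 15 days = December 4, 2027. That falls on a Saturday, so it rolls to the next business day, Monday, December 6, 2027.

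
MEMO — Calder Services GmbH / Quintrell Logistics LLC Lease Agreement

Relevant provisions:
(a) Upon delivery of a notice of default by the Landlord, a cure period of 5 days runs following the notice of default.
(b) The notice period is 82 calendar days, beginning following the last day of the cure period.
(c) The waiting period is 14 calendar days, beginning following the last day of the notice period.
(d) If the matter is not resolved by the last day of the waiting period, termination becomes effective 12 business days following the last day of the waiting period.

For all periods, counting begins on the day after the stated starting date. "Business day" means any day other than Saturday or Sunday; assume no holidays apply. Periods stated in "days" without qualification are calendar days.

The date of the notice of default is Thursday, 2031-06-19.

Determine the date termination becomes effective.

The last day of the cure period: 2031-06-19 + 5 days = 2031-06-24.
The last day of the notice period: 2031-06-24 + 82 days = 2031-09-14.
The last day of the waiting period: 2031-09-14 + 14 days = 2031-09-28.
From Sunday, 2031-09-28, 12 business days (Sep 29, Sep 30, Oct 1, Oct 2, …, Oct 10, Oct 13, Oct 14, skipping weekends) brings us to Tuesday, 2031-10-14, which is the date termination becomes effective.

2031-10-14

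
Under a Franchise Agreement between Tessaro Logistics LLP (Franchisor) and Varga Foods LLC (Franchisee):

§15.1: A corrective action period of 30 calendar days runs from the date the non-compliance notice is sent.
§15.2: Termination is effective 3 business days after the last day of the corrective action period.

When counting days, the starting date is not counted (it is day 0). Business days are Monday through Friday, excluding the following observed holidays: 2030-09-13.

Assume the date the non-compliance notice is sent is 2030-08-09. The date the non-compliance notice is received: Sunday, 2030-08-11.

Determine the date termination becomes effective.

2030-09-11

The last day of the corrective action period: 30 calendar days after 2030-08-09 is 2030-09-08.
From Sunday, 2030-09-08, 3 business days (Sep 9, Sep 10, Sep 11, skipping weekends) brings us to Wednesday, 2030-09-11, which is the date termination becomes effective.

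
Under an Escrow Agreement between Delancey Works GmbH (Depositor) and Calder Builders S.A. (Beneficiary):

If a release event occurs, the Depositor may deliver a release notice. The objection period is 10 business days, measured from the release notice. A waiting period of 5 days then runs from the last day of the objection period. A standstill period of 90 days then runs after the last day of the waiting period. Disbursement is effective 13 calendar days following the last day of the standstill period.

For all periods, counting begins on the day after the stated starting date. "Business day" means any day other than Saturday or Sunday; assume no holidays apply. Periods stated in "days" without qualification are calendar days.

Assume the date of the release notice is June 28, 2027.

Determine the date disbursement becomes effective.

October 28, 2027

The last day of the objection period: counting 10 business days from Monday, June 28, 2027 (Jun 29, Jun 30, Jul 1, Jul 2, Jul 5, Jul 6, Jul 7, Jul 8, Jul 9, Jul 12, skipping weekends) reaches Monday, July 12, 2027.
Adding 5 calendar days to July 12, 2027 gives July 17, 2027, which is the last day of the waiting period.
The last day of the standstill period: 90 calendar days after July 17, 2027 is October 15, 2027.
Adding 13 calendar days to October 15, 2027 gives October 28, 2027, which is the date disbursement becomes effective.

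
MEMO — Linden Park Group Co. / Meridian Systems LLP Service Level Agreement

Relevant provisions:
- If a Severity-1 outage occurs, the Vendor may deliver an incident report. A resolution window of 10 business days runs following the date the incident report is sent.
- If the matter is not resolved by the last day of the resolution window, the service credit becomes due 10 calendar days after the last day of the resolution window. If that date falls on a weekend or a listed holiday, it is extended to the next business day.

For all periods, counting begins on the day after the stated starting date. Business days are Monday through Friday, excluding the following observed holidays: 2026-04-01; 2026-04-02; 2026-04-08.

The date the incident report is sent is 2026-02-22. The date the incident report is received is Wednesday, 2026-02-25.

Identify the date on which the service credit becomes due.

The last day of the resolution window: counting 10 business days from Sunday, 2026-02-22 (Feb 23, Feb 24, Feb 25, Feb 26, Feb 27, Mar 2, Mar 3, Mar 4, Mar 5, Mar 6, skipping weekends) reaches Friday, 2026-03-06.
Adding 10 calendar days to 2026-03-06 gives 2026-03-16, which is the date on which the service credit becomes due. 2026-03-16 is a Monday and is not a listed holiday, so no roll-forward applies.

2026-03-16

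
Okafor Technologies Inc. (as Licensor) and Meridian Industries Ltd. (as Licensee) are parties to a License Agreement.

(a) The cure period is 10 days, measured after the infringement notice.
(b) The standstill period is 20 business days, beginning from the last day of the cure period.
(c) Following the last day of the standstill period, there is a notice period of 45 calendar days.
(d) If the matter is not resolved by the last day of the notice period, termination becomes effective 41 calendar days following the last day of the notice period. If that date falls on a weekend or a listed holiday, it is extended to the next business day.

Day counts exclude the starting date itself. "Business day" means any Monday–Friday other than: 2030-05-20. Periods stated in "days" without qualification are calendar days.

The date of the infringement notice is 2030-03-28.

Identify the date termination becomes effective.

The last day of the cure period: 2030-03-28 + 10 days = 2030-04-07.
The last day of the standstill period: counting 20 business days from Sunday, 2030-04-07 (Apr 8, Apr 9, Apr 10, Apr 11, …, May 1, May 2, May 3, skipping weekends) reaches Friday, 2030-05-03.
Adding 45 calendar days to 2030-05-03 gives 2030-06-17, which is the last day of the notice period.
The date termination becomes effective: 2030-06-17 + 41 days = 2030-07-28. That falls on a Sunday, so it rolls to the next business day, Monday, 2030-07-29.

2030-07-29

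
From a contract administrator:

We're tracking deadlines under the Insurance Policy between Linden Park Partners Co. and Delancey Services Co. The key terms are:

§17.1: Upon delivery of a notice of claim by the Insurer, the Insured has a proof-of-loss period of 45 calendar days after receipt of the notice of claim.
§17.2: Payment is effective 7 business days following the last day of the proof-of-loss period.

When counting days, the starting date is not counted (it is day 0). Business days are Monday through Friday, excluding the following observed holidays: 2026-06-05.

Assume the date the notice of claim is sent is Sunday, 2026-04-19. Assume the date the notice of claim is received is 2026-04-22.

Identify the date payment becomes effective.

2026-06-16

The last day of the proof-of-loss period: 45 calendar days after 2026-04-22 is 2026-06-06.
The date payment becomes effective: counting 7 business days from Saturday, 2026-06-06 (Jun 8, Jun 9, Jun 10, Jun 11, Jun 12, Jun 15, Jun 16, skipping weekends) reaches Tuesday, 2026-06-16.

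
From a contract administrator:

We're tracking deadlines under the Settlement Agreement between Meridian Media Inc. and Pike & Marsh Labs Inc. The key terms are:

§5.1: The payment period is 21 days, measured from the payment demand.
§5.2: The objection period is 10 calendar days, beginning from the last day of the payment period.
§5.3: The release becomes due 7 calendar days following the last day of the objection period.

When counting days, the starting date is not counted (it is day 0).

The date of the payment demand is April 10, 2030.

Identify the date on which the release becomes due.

The last day of the payment period: April 10, 2030 + 21 days = May 1, 2030.
Adding 10 calendar days to May 1, 2030 gives May 11, 2030, which is the last day of the objection period.
The date on which the release becomes due: May 11, 2030 + 7 days = May 18, 2030.

May 18, 2030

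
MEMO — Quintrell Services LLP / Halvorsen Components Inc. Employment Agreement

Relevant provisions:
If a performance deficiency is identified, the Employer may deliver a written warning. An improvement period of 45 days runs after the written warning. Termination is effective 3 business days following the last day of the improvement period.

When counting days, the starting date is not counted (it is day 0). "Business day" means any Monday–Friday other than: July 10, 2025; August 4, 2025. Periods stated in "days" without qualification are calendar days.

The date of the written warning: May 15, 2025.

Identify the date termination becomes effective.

The last day of the improvement period: 45 calendar days after May 15, 2025 is June 29, 2025.
The date termination becomes effective: counting 3 business days from Sunday, June 29, 2025 (Jun 30, Jul 1, Jul 2, skipping weekends) reaches Wednesday, July 2, 2025.

July 2, 2025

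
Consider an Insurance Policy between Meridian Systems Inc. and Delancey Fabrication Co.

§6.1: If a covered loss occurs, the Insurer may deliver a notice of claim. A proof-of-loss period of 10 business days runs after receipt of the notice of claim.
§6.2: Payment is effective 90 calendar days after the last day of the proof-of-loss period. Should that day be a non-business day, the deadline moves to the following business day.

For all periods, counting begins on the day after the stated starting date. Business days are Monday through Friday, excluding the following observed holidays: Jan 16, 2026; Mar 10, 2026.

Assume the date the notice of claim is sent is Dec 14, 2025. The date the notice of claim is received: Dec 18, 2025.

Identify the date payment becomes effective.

Apr 1, 2026

The last day of the proof-of-loss period: 10 business days after Thursday, Dec 18, 2025, skipping weekends — Dec 19, Dec 22, Dec 23, Dec 24, Dec 25, Dec 26, Dec 29, Dec 30, Dec 31, Jan 1 — lands on Thursday, Jan 1, 2026.
The date payment becomes effective: Jan 1, 2026 + 90 days = Apr 1, 2026. Apr 1, 2026 is a Wednesday and is not a listed holiday, so no roll-forward applies.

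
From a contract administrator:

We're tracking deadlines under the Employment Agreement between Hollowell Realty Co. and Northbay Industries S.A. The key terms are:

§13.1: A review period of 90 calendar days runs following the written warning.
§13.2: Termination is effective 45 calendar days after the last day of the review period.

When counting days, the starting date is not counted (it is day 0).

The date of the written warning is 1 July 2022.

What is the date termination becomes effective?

13 November 2022

Adding 90 calendar days to 1 July 2022 gives 29 September 2022, which is the last day of the review period.
The date termination becomes effective: 29 September 2022 + 45 days = 13 November 2022.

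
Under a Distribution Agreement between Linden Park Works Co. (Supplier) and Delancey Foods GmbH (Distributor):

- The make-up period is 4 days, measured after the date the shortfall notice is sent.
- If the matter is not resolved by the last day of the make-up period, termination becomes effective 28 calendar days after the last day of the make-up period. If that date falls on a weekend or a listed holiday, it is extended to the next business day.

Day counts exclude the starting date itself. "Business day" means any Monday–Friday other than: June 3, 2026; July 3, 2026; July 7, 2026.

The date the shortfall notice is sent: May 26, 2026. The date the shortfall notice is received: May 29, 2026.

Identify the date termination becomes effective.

June 29, 2026

The last day of the make-up period: 4 calendar days after May 26, 2026 is May 30, 2026.
The date termination becomes effective: 28 calendar days after May 30, 2026 is June 27, 2026. That falls on a Saturday, so it rolls to the next business day, Monday, June 29, 2026.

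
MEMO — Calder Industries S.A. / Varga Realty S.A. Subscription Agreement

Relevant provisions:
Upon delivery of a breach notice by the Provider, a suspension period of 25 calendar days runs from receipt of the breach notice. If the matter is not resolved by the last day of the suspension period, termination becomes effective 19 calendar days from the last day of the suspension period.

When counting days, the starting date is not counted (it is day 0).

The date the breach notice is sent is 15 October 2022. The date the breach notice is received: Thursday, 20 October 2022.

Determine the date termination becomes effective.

3 December 2022

Adding 25 calendar days to 20 October 2022 gives 14 November 2022, which is the last day of the suspension period.
The date termination becomes effective: 19 calendar days after 14 November 2022 is 3 December 2022.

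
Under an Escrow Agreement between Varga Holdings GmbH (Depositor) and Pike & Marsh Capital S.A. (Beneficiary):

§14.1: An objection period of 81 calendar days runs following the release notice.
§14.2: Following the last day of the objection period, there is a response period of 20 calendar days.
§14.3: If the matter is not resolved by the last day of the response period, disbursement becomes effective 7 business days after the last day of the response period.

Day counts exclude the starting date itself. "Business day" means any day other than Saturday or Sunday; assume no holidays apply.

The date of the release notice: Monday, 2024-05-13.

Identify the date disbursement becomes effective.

The last day of the objection period: 81 calendar days after 2024-05-13 is 2024-08-02.
Adding 20 calendar days to 2024-08-02 gives 2024-08-22, which is the last day of the response period.
The date disbursement becomes effective: counting 7 business days from Thursday, 2024-08-22 (Aug 23, Aug 26, Aug 27, Aug 28, Aug 29, Aug 30, Sep 2, skipping weekends) reaches Monday, 2024-09-02.

2024-09-02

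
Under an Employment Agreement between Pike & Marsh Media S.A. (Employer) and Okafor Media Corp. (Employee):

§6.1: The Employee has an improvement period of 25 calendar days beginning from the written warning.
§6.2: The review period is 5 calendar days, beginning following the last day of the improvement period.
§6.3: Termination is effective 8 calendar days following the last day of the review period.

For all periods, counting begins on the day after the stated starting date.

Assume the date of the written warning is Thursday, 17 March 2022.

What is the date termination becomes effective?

The last day of the improvement period: 25 calendar days after 17 March 2022 is 11 April 2022.
The last day of the review period: 5 calendar days after 11 April 2022 is 16 April 2022.
Adding 8 calendar days to 16 April 2022 gives 24 April 2022, which is the date termination becomes effective.

24 April 2022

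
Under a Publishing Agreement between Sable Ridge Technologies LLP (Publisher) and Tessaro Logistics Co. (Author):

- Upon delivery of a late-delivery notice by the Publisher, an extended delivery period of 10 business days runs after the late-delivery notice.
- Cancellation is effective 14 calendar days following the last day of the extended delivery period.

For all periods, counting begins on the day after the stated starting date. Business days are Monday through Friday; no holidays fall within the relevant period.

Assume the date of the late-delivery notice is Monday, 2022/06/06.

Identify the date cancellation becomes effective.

2022/07/04

The last day of the extended delivery period: 10 business days after Monday, 2022/06/06, skipping weekends — Jun 7, Jun 8, Jun 9, Jun 10, Jun 13, Jun 14, Jun 15, Jun 16, Jun 17, Jun 20 — lands on Monday, 2022/06/20.
The date cancellation becomes effective: 14 calendar days after 2022/06/20 is 2022/07/04.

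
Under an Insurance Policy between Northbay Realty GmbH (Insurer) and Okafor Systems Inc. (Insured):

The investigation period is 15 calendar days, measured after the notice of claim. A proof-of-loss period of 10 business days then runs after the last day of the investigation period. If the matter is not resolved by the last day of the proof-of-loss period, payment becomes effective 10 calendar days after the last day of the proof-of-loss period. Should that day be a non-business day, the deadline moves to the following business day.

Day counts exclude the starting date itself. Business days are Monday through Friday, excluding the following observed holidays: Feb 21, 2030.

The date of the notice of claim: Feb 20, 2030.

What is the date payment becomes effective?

Apr 1, 2030

Adding 15 calendar days to Feb 20, 2030 gives Mar 7, 2030, which is the last day of the investigation period.
The last day of the proof-of-loss period: counting 10 business days from Thursday, Mar 7, 2030 (Mar 8, Mar 11, Mar 12, Mar 13, Mar 14, Mar 15, Mar 18, Mar 19, Mar 20, Mar 21, skipping weekends) reaches Thursday, Mar 21, 2030.
The date payment becomes effective: 10 calendar days after Mar 21, 2030 is Mar 31, 2030. That falls on a Sunday, so it rolls to the next business day, Monday, Apr 1, 2030.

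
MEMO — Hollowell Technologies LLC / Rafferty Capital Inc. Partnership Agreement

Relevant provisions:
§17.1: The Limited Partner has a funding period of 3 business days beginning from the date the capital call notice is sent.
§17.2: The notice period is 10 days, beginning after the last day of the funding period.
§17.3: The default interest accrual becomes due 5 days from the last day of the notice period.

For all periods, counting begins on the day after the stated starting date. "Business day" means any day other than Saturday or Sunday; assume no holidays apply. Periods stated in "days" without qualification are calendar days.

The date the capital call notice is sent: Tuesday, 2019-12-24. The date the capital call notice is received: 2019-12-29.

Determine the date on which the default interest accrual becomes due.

2020-01-11

From Tuesday, 2019-12-24, 3 business days (Dec 25, Dec 26, Dec 27, skipping weekends) brings us to Friday, 2019-12-27, which is the last day of the funding period.
The last day of the notice period: 10 calendar days after 2019-12-27 is 2020-01-06.
The date on which the default interest accrual becomes due: 5 calendar days after 2020-01-06 is 2020-01-11.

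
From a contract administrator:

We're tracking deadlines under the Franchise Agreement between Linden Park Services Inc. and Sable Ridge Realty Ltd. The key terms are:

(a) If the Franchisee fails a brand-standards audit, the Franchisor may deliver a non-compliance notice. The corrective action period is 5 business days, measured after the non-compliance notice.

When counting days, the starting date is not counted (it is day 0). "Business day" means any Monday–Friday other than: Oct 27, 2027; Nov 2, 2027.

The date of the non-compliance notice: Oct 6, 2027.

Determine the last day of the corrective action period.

From Wednesday, Oct 6, 2027, 5 business days (Oct 7, Oct 8, Oct 11, Oct 12, Oct 13, skipping weekends) brings us to Wednesday, Oct 13, 2027, which is the last day of the corrective action period.

Oct 13, 2027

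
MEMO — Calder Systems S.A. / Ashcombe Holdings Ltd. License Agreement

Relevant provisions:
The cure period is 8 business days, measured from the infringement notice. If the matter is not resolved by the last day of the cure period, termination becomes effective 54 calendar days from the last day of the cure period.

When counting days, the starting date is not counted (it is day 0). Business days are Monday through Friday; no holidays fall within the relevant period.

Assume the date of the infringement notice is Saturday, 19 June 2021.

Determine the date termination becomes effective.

The last day of the cure period: counting 8 business days from Saturday, 19 June 2021 (Jun 21, Jun 22, Jun 23, Jun 24, Jun 25, Jun 28, Jun 29, Jun 30, skipping weekends) reaches Wednesday, 30 June 2021.
The date termination becomes effective: 30 June 2021 + 54 days = 23 August 2021.

23 August 2021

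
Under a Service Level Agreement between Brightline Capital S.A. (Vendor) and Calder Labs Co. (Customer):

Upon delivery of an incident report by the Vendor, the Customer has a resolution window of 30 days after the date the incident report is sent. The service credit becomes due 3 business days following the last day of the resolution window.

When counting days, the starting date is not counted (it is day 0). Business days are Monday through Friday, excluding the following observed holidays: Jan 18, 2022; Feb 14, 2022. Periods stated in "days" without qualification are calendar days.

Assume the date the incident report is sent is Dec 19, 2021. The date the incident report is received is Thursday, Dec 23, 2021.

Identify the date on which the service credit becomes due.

Jan 21, 2022

The last day of the resolution window: Dec 19, 2021 + 30 days = Jan 18, 2022.
The date on which the service credit becomes due: counting 3 business days from Tuesday, Jan 18, 2022 (Jan 19, Jan 20, Jan 21, skipping weekends) reaches Friday, Jan 21, 2022.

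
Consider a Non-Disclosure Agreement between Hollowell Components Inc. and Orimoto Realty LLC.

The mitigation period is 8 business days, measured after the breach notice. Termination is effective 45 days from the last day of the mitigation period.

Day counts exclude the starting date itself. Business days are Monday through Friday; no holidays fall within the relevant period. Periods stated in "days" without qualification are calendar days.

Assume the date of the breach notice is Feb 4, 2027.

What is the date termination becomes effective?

From Thursday, Feb 4, 2027, 8 business days (Feb 5, Feb 8, Feb 9, Feb 10, Feb 11, Feb 12, Feb 15, Feb 16, skipping weekends) brings us to Tuesday, Feb 16, 2027, which is the last day of the mitigation period.
The date termination becomes effective: Feb 16, 2027 + 45 days = Apr 2, 2027.

Apr 2, 2027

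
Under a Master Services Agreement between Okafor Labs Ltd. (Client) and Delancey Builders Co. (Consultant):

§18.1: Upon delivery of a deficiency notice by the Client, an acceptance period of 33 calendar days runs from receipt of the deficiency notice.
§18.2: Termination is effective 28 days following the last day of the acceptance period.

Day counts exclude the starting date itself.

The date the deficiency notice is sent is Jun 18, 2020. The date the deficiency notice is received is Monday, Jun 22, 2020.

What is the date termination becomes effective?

The last day of the acceptance period: Jun 22, 2020 + 33 days = Jul 25, 2020.
Adding 28 calendar days to Jul 25, 2020 gives Aug 22, 2020, which is the date termination becomes effective.

Aug 22, 2020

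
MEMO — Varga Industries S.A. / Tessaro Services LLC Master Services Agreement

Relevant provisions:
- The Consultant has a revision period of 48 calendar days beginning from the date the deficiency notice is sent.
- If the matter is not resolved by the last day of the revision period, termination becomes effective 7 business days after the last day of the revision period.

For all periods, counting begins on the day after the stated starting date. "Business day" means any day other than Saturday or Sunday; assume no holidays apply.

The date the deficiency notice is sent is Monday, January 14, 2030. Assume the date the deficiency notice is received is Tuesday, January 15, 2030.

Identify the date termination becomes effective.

Adding 48 calendar days to January 14, 2030 gives March 3, 2030, which is the last day of the revision period.
From Sunday, March 3, 2030, 7 business days (Mar 4, Mar 5, Mar 6, Mar 7, Mar 8, Mar 11, Mar 12, skipping weekends) brings us to Tuesday, March 12, 2030, which is the date termination becomes effective.

March 12, 2030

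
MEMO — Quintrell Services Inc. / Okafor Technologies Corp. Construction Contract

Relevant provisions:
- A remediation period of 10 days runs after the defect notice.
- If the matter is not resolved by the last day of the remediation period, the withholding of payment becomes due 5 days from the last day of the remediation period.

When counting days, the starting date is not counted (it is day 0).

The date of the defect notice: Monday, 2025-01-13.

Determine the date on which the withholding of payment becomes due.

Adding 10 calendar days to 2025-01-13 gives 2025-01-23, which is the last day of the remediation period.
The date on which the withholding of payment becomes due: 2025-01-23 + 5 days = 2025-01-28.

2025-01-28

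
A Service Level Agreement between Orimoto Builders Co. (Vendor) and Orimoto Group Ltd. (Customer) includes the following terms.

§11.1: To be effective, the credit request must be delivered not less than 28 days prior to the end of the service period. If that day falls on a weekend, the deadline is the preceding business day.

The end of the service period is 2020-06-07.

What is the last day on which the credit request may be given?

2020-06-07 minus 28 days is 2020-05-10. That is a Sunday, so the deadline moves back to Friday, 2020-05-08.

2020-05-08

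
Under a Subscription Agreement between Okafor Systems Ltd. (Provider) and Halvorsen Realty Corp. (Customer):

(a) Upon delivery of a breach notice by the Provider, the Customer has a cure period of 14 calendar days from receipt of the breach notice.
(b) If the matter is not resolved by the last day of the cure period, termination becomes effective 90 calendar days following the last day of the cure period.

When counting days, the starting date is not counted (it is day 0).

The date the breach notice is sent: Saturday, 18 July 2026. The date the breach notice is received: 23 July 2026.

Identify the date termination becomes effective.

The last day of the cure period: 23 July 2026 + 14 days = 6 August 2026.
Adding 90 calendar days to 6 August 2026 gives 4 November 2026, which is the date termination becomes effective.

4 November 2026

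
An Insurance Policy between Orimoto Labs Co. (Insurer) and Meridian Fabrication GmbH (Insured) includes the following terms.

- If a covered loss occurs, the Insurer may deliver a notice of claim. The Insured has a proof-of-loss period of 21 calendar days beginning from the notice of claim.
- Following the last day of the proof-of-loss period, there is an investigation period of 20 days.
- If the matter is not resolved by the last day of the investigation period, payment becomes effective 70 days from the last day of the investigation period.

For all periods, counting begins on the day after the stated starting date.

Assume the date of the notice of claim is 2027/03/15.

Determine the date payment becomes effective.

2027/07/04

The last day of the proof-of-loss period: 21 calendar days after 2027/03/15 is 2027/04/05.
The last day of the investigation period: 20 calendar days after 2027/04/05 is 2027/04/25.
The date payment becomes effective: 70 calendar days after 2027/04/25 is 2027/07/04.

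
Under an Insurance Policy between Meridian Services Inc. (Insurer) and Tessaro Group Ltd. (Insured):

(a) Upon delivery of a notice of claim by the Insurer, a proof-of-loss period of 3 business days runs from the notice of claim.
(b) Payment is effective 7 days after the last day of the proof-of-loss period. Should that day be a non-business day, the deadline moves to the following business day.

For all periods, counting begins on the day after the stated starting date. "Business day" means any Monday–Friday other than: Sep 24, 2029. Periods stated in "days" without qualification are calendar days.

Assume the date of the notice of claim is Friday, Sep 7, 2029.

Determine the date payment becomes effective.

Sep 19, 2029

From Friday, Sep 7, 2029, 3 business days (Sep 10, Sep 11, Sep 12, skipping weekends) brings us to Wednesday, Sep 12, 2029, which is the last day of the proof-of-loss period.
The date payment becomes effective: 7 calendar days after Sep 12, 2029 is Sep 19, 2029. Sep 19, 2029 is a Wednesday and is not a listed holiday, so no roll-forward applies.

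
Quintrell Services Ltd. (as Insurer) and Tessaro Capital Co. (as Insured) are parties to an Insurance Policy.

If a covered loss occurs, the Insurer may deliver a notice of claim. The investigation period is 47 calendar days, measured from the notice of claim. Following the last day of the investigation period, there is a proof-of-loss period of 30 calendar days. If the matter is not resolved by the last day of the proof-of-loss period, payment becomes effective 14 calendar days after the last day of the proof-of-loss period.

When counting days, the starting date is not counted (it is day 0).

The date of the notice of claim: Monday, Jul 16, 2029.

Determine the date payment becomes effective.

The last day of the investigation period: Jul 16, 2029 + 47 days = Sep 1, 2029.
The last day of the proof-of-loss period: Sep 1, 2029 + 30 days = Oct 1, 2029.
The date payment becomes effective: Oct 1, 2029 + 14 days = Oct 15, 2029.

Oct 15, 2029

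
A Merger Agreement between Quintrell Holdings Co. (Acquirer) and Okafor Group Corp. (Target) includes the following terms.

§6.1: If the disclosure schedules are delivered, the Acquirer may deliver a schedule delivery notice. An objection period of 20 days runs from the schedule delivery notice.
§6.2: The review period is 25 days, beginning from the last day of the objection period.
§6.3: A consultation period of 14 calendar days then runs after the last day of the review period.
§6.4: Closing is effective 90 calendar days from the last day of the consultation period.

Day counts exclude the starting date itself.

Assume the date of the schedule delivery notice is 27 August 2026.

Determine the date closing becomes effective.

23 January 2027

The last day of the objection period: 27 August 2026 + 20 days = 16 September 2026.
The last day of the review period: 25 calendar days after 16 September 2026 is 11 October 2026.
Adding 14 calendar days to 11 October 2026 gives 25 October 2026, which is the last day of the consultation period.
Adding 90 calendar days to 25 October 2026 gives 23 January 2027, which is the date closing becomes effective.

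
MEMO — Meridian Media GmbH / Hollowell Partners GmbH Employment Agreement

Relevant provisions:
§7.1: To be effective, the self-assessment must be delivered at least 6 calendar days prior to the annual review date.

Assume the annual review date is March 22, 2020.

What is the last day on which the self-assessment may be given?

March 22, 2020 minus 6 days is March 16, 2020.

March 16, 2020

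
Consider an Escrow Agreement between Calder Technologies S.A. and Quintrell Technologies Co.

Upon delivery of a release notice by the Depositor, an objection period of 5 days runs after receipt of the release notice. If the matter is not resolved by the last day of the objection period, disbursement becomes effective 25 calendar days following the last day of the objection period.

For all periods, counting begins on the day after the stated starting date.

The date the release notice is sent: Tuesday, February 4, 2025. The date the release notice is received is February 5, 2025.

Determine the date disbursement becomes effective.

The last day of the objection period: 5 calendar days after February 5, 2025 is February 10, 2025.
The date disbursement becomes effective: February 10, 2025 + 25 days = March 7, 2025.

March 7, 2025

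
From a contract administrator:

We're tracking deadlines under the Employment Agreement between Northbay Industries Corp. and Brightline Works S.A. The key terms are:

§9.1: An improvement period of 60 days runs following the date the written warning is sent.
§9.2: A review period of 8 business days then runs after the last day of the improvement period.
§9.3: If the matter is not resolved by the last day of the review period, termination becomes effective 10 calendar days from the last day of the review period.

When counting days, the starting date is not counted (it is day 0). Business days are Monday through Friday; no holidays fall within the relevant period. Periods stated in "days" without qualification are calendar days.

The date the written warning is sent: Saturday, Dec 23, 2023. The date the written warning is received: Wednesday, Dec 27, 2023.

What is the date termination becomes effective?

The last day of the improvement period: Dec 23, 2023 + 60 days = Feb 21, 2024.
The last day of the review period: 8 business days after Wednesday, Feb 21, 2024, skipping weekends — Feb 22, Feb 23, Feb 26, Feb 27, Feb 28, Feb 29, Mar 1, Mar 4 — lands on Monday, Mar 4, 2024.
Adding 10 calendar days to Mar 4, 2024 gives Mar 14, 2024, which is the date termination becomes effective.

Mar 14, 2024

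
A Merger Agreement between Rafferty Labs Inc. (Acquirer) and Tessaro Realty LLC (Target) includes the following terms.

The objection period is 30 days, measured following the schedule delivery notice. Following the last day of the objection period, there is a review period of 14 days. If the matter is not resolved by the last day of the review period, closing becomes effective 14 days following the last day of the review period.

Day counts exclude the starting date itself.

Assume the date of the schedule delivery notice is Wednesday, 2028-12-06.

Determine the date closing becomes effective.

Adding 30 calendar days to 2028-12-06 gives 2029-01-05, which is the last day of the objection period.
The last day of the review period: 2029-01-05 + 14 days = 2029-01-19.
Adding 14 calendar days to 2029-01-19 gives 2029-02-02, which is the date closing becomes effective.

2029-02-02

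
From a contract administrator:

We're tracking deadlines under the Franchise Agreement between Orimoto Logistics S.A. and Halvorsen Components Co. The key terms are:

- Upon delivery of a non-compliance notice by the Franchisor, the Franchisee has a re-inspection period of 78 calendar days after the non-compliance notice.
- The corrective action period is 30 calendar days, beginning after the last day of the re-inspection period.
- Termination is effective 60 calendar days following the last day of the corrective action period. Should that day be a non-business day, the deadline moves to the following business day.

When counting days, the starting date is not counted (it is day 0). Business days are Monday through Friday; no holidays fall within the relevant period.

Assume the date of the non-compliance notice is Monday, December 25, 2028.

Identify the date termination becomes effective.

June 11, 2029

The last day of the re-inspection period: 78 calendar days after December 25, 2028 is March 13, 2029.
The last day of the corrective action period: March 13, 2029 + 30 days = April 12, 2029.
The date termination becomes effective: April 12, 2029 + 60 days = June 11, 2029. June 11, 2029 is a Monday, so no roll-forward applies.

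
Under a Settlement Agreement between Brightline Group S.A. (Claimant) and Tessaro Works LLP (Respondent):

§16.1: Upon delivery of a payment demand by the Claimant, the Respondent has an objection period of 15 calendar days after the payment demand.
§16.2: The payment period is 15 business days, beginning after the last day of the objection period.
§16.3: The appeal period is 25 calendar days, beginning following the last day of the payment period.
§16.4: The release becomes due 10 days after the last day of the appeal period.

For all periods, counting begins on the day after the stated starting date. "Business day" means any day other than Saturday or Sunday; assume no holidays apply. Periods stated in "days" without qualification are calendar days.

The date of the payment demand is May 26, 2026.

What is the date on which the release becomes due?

Adding 15 calendar days to May 26, 2026 gives June 10, 2026, which is the last day of the objection period.
The last day of the payment period: counting 15 business days from Wednesday, June 10, 2026 (Jun 11, Jun 12, Jun 15, Jun 16, …, Jun 29, Jun 30, Jul 1, skipping weekends) reaches Wednesday, July 1, 2026.
Adding 25 calendar days to July 1, 2026 gives July 26, 2026, which is the last day of the appeal period.
The date on which the release becomes due: 10 calendar days after July 26, 2026 is August 5, 2026.

August 5, 2026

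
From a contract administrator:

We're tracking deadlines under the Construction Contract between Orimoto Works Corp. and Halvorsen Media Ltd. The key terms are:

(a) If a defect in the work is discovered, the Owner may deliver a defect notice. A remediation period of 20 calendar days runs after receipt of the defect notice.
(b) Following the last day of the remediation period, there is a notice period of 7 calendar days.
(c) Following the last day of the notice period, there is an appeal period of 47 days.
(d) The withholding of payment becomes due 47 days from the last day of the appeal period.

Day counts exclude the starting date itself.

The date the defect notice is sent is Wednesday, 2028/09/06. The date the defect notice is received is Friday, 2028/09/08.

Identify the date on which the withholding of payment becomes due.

2029/01/07

Adding 20 calendar days to 2028/09/08 gives 2028/09/28, which is the last day of the remediation period.
The last day of the notice period: 2028/09/28 + 7 days = 2028/10/05.
The last day of the appeal period: 2028/10/05 + 47 days = 2028/11/21.
The date on which the withholding of payment becomes due: 2028/11/21 + 47 days = 2029/01/07.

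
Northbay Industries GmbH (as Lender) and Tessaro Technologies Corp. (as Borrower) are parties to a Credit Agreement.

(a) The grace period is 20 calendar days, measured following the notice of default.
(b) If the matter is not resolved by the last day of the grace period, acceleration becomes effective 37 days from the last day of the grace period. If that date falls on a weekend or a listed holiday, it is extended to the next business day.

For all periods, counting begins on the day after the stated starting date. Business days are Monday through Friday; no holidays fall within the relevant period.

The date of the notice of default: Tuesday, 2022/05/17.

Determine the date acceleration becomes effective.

2022/07/13

Adding 20 calendar days to 2022/05/17 gives 2022/06/06, which is the last day of the grace period.
The date acceleration becomes effective: 2022/06/06 + 37 days = 2022/07/13. 2022/07/13 is a Wednesday, so no roll-forward applies.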